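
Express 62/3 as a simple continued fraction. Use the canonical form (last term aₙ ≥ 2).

62 = 20·3 + 2
3 = 1·2 + 1
2 = 2·1 + 0  (stop)
So 62/3 = [20; 1, 2].

[20; 1, 2]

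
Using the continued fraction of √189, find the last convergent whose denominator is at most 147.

1526/111

√189 = [13; 1, 2, 1, 26, …] (period length 4).
Convergents:
  p_0/q_0 = 13/1
  p_1/q_1 = 14/1
  p_2/q_2 = 41/3
  p_3/q_3 = 55/4
  p_4/q_4 = 1471/107
  p_5/q_5 = 1526/111
  p_6/q_6 = 4523/329
q_5 = 111 ≤ 147 < 329 = q_6, so the answer is 1526/111.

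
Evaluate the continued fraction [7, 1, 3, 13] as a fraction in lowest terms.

411/53

Fold from the inside: start with 13/1.
  3 + 1/13 = 40/13
  1 + 13/40 = 53/40
  7 + 40/53 = 411/53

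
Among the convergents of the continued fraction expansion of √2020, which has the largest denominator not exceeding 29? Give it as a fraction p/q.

√2020 = [44; 1, 16, 1, 88, …] (period length 4).
Convergents:
  p_0/q_0 = 44/1
  p_1/q_1 = 45/1
  p_2/q_2 = 764/17
  p_3/q_3 = 809/18
  p_4/q_4 = 71956/1601
q_3 = 18 ≤ 29 < 1601 = q_4, so the answer is 809/18.

809/18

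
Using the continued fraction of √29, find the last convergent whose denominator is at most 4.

√29 = [5; 2, 1, 1, 2, 10, …] (period length 5).
Convergents:
  p_0/q_0 = 5/1
  p_1/q_1 = 11/2
  p_2/q_2 = 16/3
  p_3/q_3 = 27/5
q_2 = 3 ≤ 4 < 5 = q_3, so the answer is 16/3.

16/3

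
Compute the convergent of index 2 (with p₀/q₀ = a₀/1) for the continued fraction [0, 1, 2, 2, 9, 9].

2/3

Using pₖ = aₖpₖ₋₁ + pₖ₋₂, qₖ = aₖqₖ₋₁ + qₖ₋₂ (with p₋₁=1, p₋₂=0, q₋₁=0, q₋₂=1):
  k=0: a=0, p=0, q=1
  k=1: a=1, p=1, q=1
  k=2: a=2, p=2, q=3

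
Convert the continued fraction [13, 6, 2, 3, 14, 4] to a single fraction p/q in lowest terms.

34428/2617

Fold from the inside: start with 4/1.
  14 + 1/4 = 57/4
  3 + 4/57 = 175/57
  2 + 57/175 = 407/175
  6 + 175/407 = 2617/407
  13 + 407/2617 = 34428/2617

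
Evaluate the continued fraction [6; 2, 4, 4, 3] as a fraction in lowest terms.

793/123

Using pₖ = aₖpₖ₋₁ + pₖ₋₂ and qₖ = aₖqₖ₋₁ + qₖ₋₂:
  k=0: a=6, p=6, q=1
  k=1: a=2, p=13, q=2
  k=2: a=4, p=58, q=9
  k=3: a=4, p=245, q=38
  k=4: a=3, p=793, q=123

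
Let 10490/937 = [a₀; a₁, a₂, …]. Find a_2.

10490 = 11·937 + 183   →  a_0 = 11
937 = 5·183 + 22   →  a_1 = 5
183 = 8·22 + 7   →  a_2 = 8

8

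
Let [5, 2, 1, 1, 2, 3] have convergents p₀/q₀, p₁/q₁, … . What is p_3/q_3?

27/5

Using pₖ = aₖpₖ₋₁ + pₖ₋₂, qₖ = aₖqₖ₋₁ + qₖ₋₂ (with p₋₁=1, p₋₂=0, q₋₁=0, q₋₂=1):
  k=0: a=5, p=5, q=1
  k=1: a=2, p=11, q=2
  k=2: a=1, p=16, q=3
  k=3: a=1, p=27, q=5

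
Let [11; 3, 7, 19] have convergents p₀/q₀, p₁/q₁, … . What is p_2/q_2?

Using pₖ = aₖpₖ₋₁ + pₖ₋₂, qₖ = aₖqₖ₋₁ + qₖ₋₂ (with p₋₁=1, p₋₂=0, q₋₁=0, q₋₂=1):
  k=0: a=11, p=11, q=1
  k=1: a=3, p=34, q=3
  k=2: a=7, p=249, q=22

249/22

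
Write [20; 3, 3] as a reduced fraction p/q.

203/10

Fold from the inside: start with 3/1.
  3 + 1/3 = 10/3
  20 + 3/10 = 203/10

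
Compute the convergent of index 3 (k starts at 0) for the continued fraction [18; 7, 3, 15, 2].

6112/337

Using pₖ = aₖpₖ₋₁ + pₖ₋₂, qₖ = aₖqₖ₋₁ + qₖ₋₂ (with p₋₁=1, p₋₂=0, q₋₁=0, q₋₂=1):
  k=0: a=18, p=18, q=1
  k=1: a=7, p=127, q=7
  k=2: a=3, p=399, q=22
  k=3: a=15, p=6112, q=337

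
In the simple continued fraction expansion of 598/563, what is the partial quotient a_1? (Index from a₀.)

16

598 = 1·563 + 35   →  a_0 = 1
563 = 16·35 + 3   →  a_1 = 16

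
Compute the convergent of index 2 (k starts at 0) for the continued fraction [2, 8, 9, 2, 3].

Using pₖ = aₖpₖ₋₁ + pₖ₋₂, qₖ = aₖqₖ₋₁ + qₖ₋₂ (with p₋₁=1, p₋₂=0, q₋₁=0, q₋₂=1):
  k=0: a=2, p=2, q=1
  k=1: a=8, p=17, q=8
  k=2: a=9, p=155, q=73

155/73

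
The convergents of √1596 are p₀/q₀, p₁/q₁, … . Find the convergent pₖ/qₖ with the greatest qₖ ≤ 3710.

√1596 = [39; 1, 18, 1, 78, …] (period length 4).
Convergents:
  p_0/q_0 = 39/1
  p_1/q_1 = 40/1
  p_2/q_2 = 759/19
  p_3/q_3 = 799/20
  p_4/q_4 = 63081/1579
  p_5/q_5 = 63880/1599
  p_6/q_6 = 1212921/30361
q_5 = 1599 ≤ 3710 < 30361 = q_6, so the answer is 63880/1599.

63880/1599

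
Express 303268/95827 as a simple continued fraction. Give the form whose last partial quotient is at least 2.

[3; 6, 14, 3, 2, 17, 9]

303268 = 3×95827 + 15787
95827 = 6×15787 + 1105
15787 = 14×1105 + 317
1105 = 3×317 + 154
317 = 2×154 + 9
154 = 17×9 + 1
9 = 9×1 + 0  (stop)
So 303268/95827 = [3; 6, 14, 3, 2, 17, 9].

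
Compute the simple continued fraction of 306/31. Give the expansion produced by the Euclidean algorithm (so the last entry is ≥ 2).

306 = 9*31 + 27
31 = 1*27 + 4
27 = 6*4 + 3
4 = 1*3 + 1
3 = 3*1 + 0  (stop)
So 306/31 = [9; 1, 6, 1, 3].

[9; 1, 6, 1, 3]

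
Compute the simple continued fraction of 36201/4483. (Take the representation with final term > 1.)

36201 = 8·4483 + 337
4483 = 13·337 + 102
337 = 3·102 + 31
102 = 3·31 + 9
31 = 3·9 + 4
9 = 2·4 + 1
4 = 4·1 + 0  (stop)
So 36201/4483 = [8; 13, 3, 3, 3, 2, 4].

[8; 13, 3, 3, 3, 2, 4]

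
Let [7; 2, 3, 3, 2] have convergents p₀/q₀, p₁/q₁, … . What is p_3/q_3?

Using pₖ = aₖpₖ₋₁ + pₖ₋₂, qₖ = aₖqₖ₋₁ + qₖ₋₂ (with p₋₁=1, p₋₂=0, q₋₁=0, q₋₂=1):
  k=0: a=7, p=7, q=1
  k=1: a=2, p=15, q=2
  k=2: a=3, p=52, q=7
  k=3: a=3, p=171, q=23

171/23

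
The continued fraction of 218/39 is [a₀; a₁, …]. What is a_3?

2

218 = 5·39 + 23   →  a_0 = 5
39 = 1·23 + 16   →  a_1 = 1
23 = 1·16 + 7   →  a_2 = 1
16 = 2·7 + 2   →  a_3 = 2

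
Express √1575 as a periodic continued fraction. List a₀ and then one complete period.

a₀ = ⌊√1575⌋ = 39.
With m₀=0, d₀=1 and mₖ₊₁ = dₖaₖ − mₖ, dₖ₊₁ = (n − mₖ₊₁²)/dₖ, aₖ₊₁ = ⌊(a₀+mₖ₊₁)/dₖ₊₁⌋:
  k=1: m=39, d=54, a=1
  k=2: m=15, d=25, a=2
  k=3: m=35, d=14, a=5
  k=4: m=35, d=25, a=2
  k=5: m=15, d=54, a=1
  k=6: m=39, d=1, a=78
d=1 and a=2a₀=78 at k=6, so the next step gives (m, d) = (39, 54) again — its k=1 value — and the period has length 6.

[39; 1, 2, 5, 2, 1, 78]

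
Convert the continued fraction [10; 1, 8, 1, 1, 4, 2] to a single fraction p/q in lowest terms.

2081/191

Using pₖ = aₖpₖ₋₁ + pₖ₋₂ and qₖ = aₖqₖ₋₁ + qₖ₋₂:
  k=0: a=10, p=10, q=1
  k=1: a=1, p=11, q=1
  k=2: a=8, p=98, q=9
  k=3: a=1, p=109, q=10
  k=4: a=1, p=207, q=19
  k=5: a=4, p=937, q=86
  k=6: a=2, p=2081, q=191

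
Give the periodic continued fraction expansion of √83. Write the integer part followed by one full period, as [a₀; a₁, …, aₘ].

a₀ = ⌊√83⌋ = 9.

[9; 9, 18]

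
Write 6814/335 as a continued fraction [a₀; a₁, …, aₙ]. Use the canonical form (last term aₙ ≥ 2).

6814 = 20*335 + 114
335 = 2*114 + 107
114 = 1*107 + 7
107 = 15*7 + 2
7 = 3*2 + 1
2 = 2*1 + 0  (stop)
So 6814/335 = [20; 2, 1, 15, 3, 2].

[20; 2, 1, 15, 3, 2]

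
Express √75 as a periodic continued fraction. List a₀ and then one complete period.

a₀ = ⌊√75⌋ = 8.
With m₀=0, d₀=1 and mₖ₊₁ = dₖaₖ − mₖ, dₖ₊₁ = (n − mₖ₊₁²)/dₖ, aₖ₊₁ = ⌊(a₀+mₖ₊₁)/dₖ₊₁⌋:
  k=1: m=8, d=11, a=1
  k=2: m=3, d=6, a=1
  k=3: m=3, d=11, a=1
  k=4: m=8, d=1, a=16
d=1 and a=2a₀=16 at k=4, so the next step gives (m, d) = (8, 11) again — its k=1 value — and the period has length 4.

[8; 1, 1, 1, 16]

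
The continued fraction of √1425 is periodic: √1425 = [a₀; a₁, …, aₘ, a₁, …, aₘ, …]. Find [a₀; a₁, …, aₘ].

[37; 1, 2, 1, 74]

a₀ = ⌊√1425⌋ = 37.
With m₀=0, d₀=1 and mₖ₊₁ = dₖaₖ − mₖ, dₖ₊₁ = (n − mₖ₊₁²)/dₖ, aₖ₊₁ = ⌊(a₀+mₖ₊₁)/dₖ₊₁⌋:
  k=1: m=37, d=56, a=1
  k=2: m=19, d=19, a=2
  k=3: m=19, d=56, a=1
  k=4: m=37, d=1, a=74
d=1 and a=2a₀=74 at k=4, so the next step gives (m, d) = (37, 56) again — its k=1 value — and the period has length 4.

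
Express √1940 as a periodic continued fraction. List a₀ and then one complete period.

[44; 22, 88]

a₀ = ⌊√1940⌋ = 44.
With m₀=0, d₀=1 and mₖ₊₁ = dₖaₖ − mₖ, dₖ₊₁ = (n − mₖ₊₁²)/dₖ, aₖ₊₁ = ⌊(a₀+mₖ₊₁)/dₖ₊₁⌋:
  k=1: m=44, d=4, a=22
  k=2: m=44, d=1, a=88
d=1 and a=2a₀=88 at k=2, so the next step gives (m, d) = (44, 4) again — its k=1 value — and the period has length 2.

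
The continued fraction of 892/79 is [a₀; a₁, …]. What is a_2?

892 = 11·79 + 23   →  a_0 = 11
79 = 3·23 + 10   →  a_1 = 3
23 = 2·10 + 3   →  a_2 = 2

2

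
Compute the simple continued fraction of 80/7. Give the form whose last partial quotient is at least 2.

80 = 11×7 + 3
7 = 2×3 + 1
3 = 3×1 + 0  (stop)
So 80/7 = [11; 2, 3].

[11; 2, 3]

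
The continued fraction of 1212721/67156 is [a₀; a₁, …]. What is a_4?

1212721 = 18·67156 + 3913   →  a_0 = 18
67156 = 17·3913 + 635   →  a_1 = 17
3913 = 6·635 + 103   →  a_2 = 6
635 = 6·103 + 17   →  a_3 = 6
103 = 6·17 + 1   →  a_4 = 6

6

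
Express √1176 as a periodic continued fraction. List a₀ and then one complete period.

a₀ = ⌊√1176⌋ = 34.
With m₀=0, d₀=1 and mₖ₊₁ = dₖaₖ − mₖ, dₖ₊₁ = (n − mₖ₊₁²)/dₖ, aₖ₊₁ = ⌊(a₀+mₖ₊₁)/dₖ₊₁⌋:
  k=1: m=34, d=20, a=3
  k=2: m=26, d=25, a=2
  k=3: m=24, d=24, a=2
  k=4: m=24, d=25, a=2
  k=5: m=26, d=20, a=3
  k=6: m=34, d=1, a=68
d=1 and a=2a₀=68 at k=6, so the next step gives (m, d) = (34, 20) again — its k=1 value — and the period has length 6.

[34; 3, 2, 2, 2, 3, 68]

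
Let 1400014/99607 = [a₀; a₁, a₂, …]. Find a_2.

17

1400014 = 14·99607 + 5516   →  a_0 = 14
99607 = 18·5516 + 319   →  a_1 = 18
5516 = 17·319 + 93   →  a_2 = 17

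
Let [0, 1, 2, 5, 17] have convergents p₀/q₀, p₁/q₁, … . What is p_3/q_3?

Using pₖ = aₖpₖ₋₁ + pₖ₋₂, qₖ = aₖqₖ₋₁ + qₖ₋₂ (with p₋₁=1, p₋₂=0, q₋₁=0, q₋₂=1):
  k=0: a=0, p=0, q=1
  k=1: a=1, p=1, q=1
  k=2: a=2, p=2, q=3
  k=3: a=5, p=11, q=16

11/16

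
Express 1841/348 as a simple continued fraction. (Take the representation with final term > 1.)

1841 = 5·348 + 101
348 = 3·101 + 45
101 = 2·45 + 11
45 = 4·11 + 1
11 = 11·1 + 0  (stop)
So 1841/348 = [5; 3, 2, 4, 11].

[5; 3, 2, 4, 11]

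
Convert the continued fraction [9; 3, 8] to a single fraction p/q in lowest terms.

Fold from the inside: start with 8/1.
  3 + 1/8 = 25/8
  9 + 8/25 = 233/25

233/25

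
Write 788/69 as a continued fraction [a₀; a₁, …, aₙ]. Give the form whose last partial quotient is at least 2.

788 = 11×69 + 29
69 = 2×29 + 11
29 = 2×11 + 7
11 = 1×7 + 4
7 = 1×4 + 3
4 = 1×3 + 1
3 = 3×1 + 0  (stop)
So 788/69 = [11; 2, 2, 1, 1, 1, 3].

[11; 2, 2, 1, 1, 1, 3]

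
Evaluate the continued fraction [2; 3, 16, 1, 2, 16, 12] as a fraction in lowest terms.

70160/30153

Fold from the inside: start with 12/1.
  16 + 1/12 = 193/12
  2 + 12/193 = 398/193
  1 + 193/398 = 591/398
  16 + 398/591 = 9854/591
  3 + 591/9854 = 30153/9854
  2 + 9854/30153 = 70160/30153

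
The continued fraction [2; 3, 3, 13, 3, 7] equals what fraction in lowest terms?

Fold from the inside: start with 7/1.
  3 + 1/7 = 22/7
  13 + 7/22 = 293/22
  3 + 22/293 = 901/293
  3 + 293/901 = 2996/901
  2 + 901/2996 = 6893/2996

6893/2996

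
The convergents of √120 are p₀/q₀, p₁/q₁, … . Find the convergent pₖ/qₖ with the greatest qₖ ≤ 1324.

5291/483

√120 = [10; 1, 20, …] (period length 2).
Convergents:
  p_0/q_0 = 10/1
  p_1/q_1 = 11/1
  p_2/q_2 = 230/21
  p_3/q_3 = 241/22
  p_4/q_4 = 5050/461
  p_5/q_5 = 5291/483
  p_6/q_6 = 110870/10121
q_5 = 483 ≤ 1324 < 10121 = q_6, so the answer is 5291/483.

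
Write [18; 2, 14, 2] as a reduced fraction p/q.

1109/60

Fold from the inside: start with 2/1.
  14 + 1/2 = 29/2
  2 + 2/29 = 60/29
  18 + 29/60 = 1109/60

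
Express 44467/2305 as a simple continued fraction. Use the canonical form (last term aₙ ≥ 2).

[19; 3, 2, 3, 13, 2, 3]

44467 = 19*2305 + 672
2305 = 3*672 + 289
672 = 2*289 + 94
289 = 3*94 + 7
94 = 13*7 + 3
7 = 2*3 + 1
3 = 3*1 + 0  (stop)
So 44467/2305 = [19; 3, 2, 3, 13, 2, 3].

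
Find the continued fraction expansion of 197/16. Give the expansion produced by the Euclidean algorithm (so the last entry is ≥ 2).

197 = 12×16 + 5
16 = 3×5 + 1
5 = 5×1 + 0  (stop)
So 197/16 = [12; 3, 5].

[12; 3, 5]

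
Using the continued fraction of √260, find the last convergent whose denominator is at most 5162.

33281/2064

√260 = [16; 8, 32, …] (period length 2).
Convergents:
  p_0/q_0 = 16/1
  p_1/q_1 = 129/8
  p_2/q_2 = 4144/257
  p_3/q_3 = 33281/2064
  p_4/q_4 = 1069136/66305
q_3 = 2064 ≤ 5162 < 66305 = q_4, so the answer is 33281/2064.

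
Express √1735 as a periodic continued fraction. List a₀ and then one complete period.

a₀ = ⌊√1735⌋ = 41.

[41; 1, 1, 1, 7, 1, 1, 1, 82]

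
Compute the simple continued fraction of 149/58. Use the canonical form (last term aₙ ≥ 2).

149 = 2×58 + 33
58 = 1×33 + 25
33 = 1×25 + 8
25 = 3×8 + 1
8 = 8×1 + 0  (stop)
So 149/58 = [2; 1, 1, 3, 8].

[2; 1, 1, 3, 8]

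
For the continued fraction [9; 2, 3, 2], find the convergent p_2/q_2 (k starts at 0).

66/7

Using pₖ = aₖpₖ₋₁ + pₖ₋₂, qₖ = aₖqₖ₋₁ + qₖ₋₂ (with p₋₁=1, p₋₂=0, q₋₁=0, q₋₂=1):
  k=0: a=9, p=9, q=1
  k=1: a=2, p=19, q=2
  k=2: a=3, p=66, q=7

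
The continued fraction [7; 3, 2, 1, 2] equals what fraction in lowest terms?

Using pₖ = aₖpₖ₋₁ + pₖ₋₂ and qₖ = aₖqₖ₋₁ + qₖ₋₂:
  k=0: a=7, p=7, q=1
  k=1: a=3, p=22, q=3
  k=2: a=2, p=51, q=7
  k=3: a=1, p=73, q=10
  k=4: a=2, p=197, q=27

197/27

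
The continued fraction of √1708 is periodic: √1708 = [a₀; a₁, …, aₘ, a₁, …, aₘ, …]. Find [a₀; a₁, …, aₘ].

[41; 3, 20, 3, 82]

a₀ = ⌊√1708⌋ = 41.
With m₀=0, d₀=1 and mₖ₊₁ = dₖaₖ − mₖ, dₖ₊₁ = (n − mₖ₊₁²)/dₖ, aₖ₊₁ = ⌊(a₀+mₖ₊₁)/dₖ₊₁⌋:
  k=1: m=41, d=27, a=3
  k=2: m=40, d=4, a=20
  k=3: m=40, d=27, a=3
  k=4: m=41, d=1, a=82
d=1 and a=2a₀=82 at k=4, so the next step gives (m, d) = (41, 27) again — its k=1 value — and the period has length 4.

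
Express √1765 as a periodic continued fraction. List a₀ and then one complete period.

a₀ = ⌊√1765⌋ = 42.
With m₀=0, d₀=1 and mₖ₊₁ = dₖaₖ − mₖ, dₖ₊₁ = (n − mₖ₊₁²)/dₖ, aₖ₊₁ = ⌊(a₀+mₖ₊₁)/dₖ₊₁⌋:
  k=1: m=42, d=1, a=84
d=1 and a=2a₀=84 at k=1, so the next step gives (m, d) = (42, 1) again — its k=1 value — and the period has length 1.

[42; 84]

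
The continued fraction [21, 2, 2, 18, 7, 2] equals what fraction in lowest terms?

Fold from the inside: start with 2/1.
  7 + 1/2 = 15/2
  18 + 2/15 = 272/15
  2 + 15/272 = 559/272
  2 + 272/559 = 1390/559
  21 + 559/1390 = 29749/1390

29749/1390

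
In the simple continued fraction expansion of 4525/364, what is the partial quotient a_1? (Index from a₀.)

2

4525 = 12·364 + 157   →  a_0 = 12
364 = 2·157 + 50   →  a_1 = 2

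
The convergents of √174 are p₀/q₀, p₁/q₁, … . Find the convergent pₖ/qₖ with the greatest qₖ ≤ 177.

√174 = [13; 5, 4, 5, 26, …] (period length 4).
Convergents:
  p_0/q_0 = 13/1
  p_1/q_1 = 66/5
  p_2/q_2 = 277/21
  p_3/q_3 = 1451/110
  p_4/q_4 = 38003/2881
q_3 = 110 ≤ 177 < 2881 = q_4, so the answer is 1451/110.

1451/110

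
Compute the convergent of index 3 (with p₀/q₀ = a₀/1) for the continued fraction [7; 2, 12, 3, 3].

Using pₖ = aₖpₖ₋₁ + pₖ₋₂, qₖ = aₖqₖ₋₁ + qₖ₋₂ (with p₋₁=1, p₋₂=0, q₋₁=0, q₋₂=1):
  k=0: a=7, p=7, q=1
  k=1: a=2, p=15, q=2
  k=2: a=12, p=187, q=25
  k=3: a=3, p=576, q=77

576/77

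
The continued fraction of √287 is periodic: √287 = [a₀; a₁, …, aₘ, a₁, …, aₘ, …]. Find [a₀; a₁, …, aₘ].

a₀ = ⌊√287⌋ = 16.

[16; 1, 15, 1, 32]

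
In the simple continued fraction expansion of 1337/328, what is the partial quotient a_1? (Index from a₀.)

1337 = 4·328 + 25   →  a_0 = 4
328 = 13·25 + 3   →  a_1 = 13

13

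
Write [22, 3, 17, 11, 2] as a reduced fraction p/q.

Using pₖ = aₖpₖ₋₁ + pₖ₋₂ and qₖ = aₖqₖ₋₁ + qₖ₋₂:
  k=0: a=22, p=22, q=1
  k=1: a=3, p=67, q=3
  k=2: a=17, p=1161, q=52
  k=3: a=11, p=12838, q=575
  k=4: a=2, p=26837, q=1202

26837/1202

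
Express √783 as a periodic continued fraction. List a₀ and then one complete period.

a₀ = ⌊√783⌋ = 27.
With m₀=0, d₀=1 and mₖ₊₁ = dₖaₖ − mₖ, dₖ₊₁ = (n − mₖ₊₁²)/dₖ, aₖ₊₁ = ⌊(a₀+mₖ₊₁)/dₖ₊₁⌋:
  k=1: m=27, d=54, a=1
  k=2: m=27, d=1, a=54
d=1 and a=2a₀=54 at k=2, so the next step gives (m, d) = (27, 54) again — its k=1 value — and the period has length 2.

[27; 1, 54]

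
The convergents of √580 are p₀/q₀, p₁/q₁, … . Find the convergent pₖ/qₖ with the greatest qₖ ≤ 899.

13896/577

√580 = [24; 12, 48, …] (period length 2).
Convergents:
  p_0/q_0 = 24/1
  p_1/q_1 = 289/12
  p_2/q_2 = 13896/577
  p_3/q_3 = 167041/6936
q_2 = 577 ≤ 899 < 6936 = q_3, so the answer is 13896/577.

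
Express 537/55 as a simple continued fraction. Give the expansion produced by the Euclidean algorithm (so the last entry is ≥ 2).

537 = 9×55 + 42
55 = 1×42 + 13
42 = 3×13 + 3
13 = 4×3 + 1
3 = 3×1 + 0  (stop)
So 537/55 = [9; 1, 3, 4, 3].

[9; 1, 3, 4, 3]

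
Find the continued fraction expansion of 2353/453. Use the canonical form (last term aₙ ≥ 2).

[5; 5, 6, 1, 3, 3]

2353 = 5·453 + 88
453 = 5·88 + 13
88 = 6·13 + 10
13 = 1·10 + 3
10 = 3·3 + 1
3 = 3·1 + 0  (stop)
So 2353/453 = [5; 5, 6, 1, 3, 3].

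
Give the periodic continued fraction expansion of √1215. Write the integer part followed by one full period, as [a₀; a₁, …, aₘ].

a₀ = ⌊√1215⌋ = 34.
With m₀=0, d₀=1 and mₖ₊₁ = dₖaₖ − mₖ, dₖ₊₁ = (n − mₖ₊₁²)/dₖ, aₖ₊₁ = ⌊(a₀+mₖ₊₁)/dₖ₊₁⌋:
  k=1: m=34, d=59, a=1
  k=2: m=25, d=10, a=5
  k=3: m=25, d=59, a=1
  k=4: m=34, d=1, a=68
d=1 and a=2a₀=68 at k=4, so the next step gives (m, d) = (34, 59) again — its k=1 value — and the period has length 4.

[34; 1, 5, 1, 68]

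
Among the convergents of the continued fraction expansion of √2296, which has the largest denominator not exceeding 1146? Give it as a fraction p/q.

√2296 = [47; 1, 10, 1, 94, …] (period length 4).
Convergents:
  p_0/q_0 = 47/1
  p_1/q_1 = 48/1
  p_2/q_2 = 527/11
  p_3/q_3 = 575/12
  p_4/q_4 = 54577/1139
  p_5/q_5 = 55152/1151
q_4 = 1139 ≤ 1146 < 1151 = q_5, so the answer is 54577/1139.

54577/1139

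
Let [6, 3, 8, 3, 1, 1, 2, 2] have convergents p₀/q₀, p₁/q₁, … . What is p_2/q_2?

158/25

Using pₖ = aₖpₖ₋₁ + pₖ₋₂, qₖ = aₖqₖ₋₁ + qₖ₋₂ (with p₋₁=1, p₋₂=0, q₋₁=0, q₋₂=1):
  k=0: a=6, p=6, q=1
  k=1: a=3, p=19, q=3
  k=2: a=8, p=158, q=25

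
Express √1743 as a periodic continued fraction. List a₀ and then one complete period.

[41; 1, 2, 1, 82]

a₀ = ⌊√1743⌋ = 41.
With m₀=0, d₀=1 and mₖ₊₁ = dₖaₖ − mₖ, dₖ₊₁ = (n − mₖ₊₁²)/dₖ, aₖ₊₁ = ⌊(a₀+mₖ₊₁)/dₖ₊₁⌋:
  k=1: m=41, d=62, a=1
  k=2: m=21, d=21, a=2
  k=3: m=21, d=62, a=1
  k=4: m=41, d=1, a=82
d=1 and a=2a₀=82 at k=4, so the next step gives (m, d) = (41, 62) again — its k=1 value — and the period has length 4.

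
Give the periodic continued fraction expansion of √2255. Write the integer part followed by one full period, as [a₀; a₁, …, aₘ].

[47; 2, 18, 2, 94]

a₀ = ⌊√2255⌋ = 47.
With m₀=0, d₀=1 and mₖ₊₁ = dₖaₖ − mₖ, dₖ₊₁ = (n − mₖ₊₁²)/dₖ, aₖ₊₁ = ⌊(a₀+mₖ₊₁)/dₖ₊₁⌋:
  k=1: m=47, d=46, a=2
  k=2: m=45, d=5, a=18
  k=3: m=45, d=46, a=2
  k=4: m=47, d=1, a=94
d=1 and a=2a₀=94 at k=4, so the next step gives (m, d) = (47, 46) again — its k=1 value — and the period has length 4.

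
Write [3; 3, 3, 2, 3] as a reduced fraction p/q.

Fold from the inside: start with 3/1.
  2 + 1/3 = 7/3
  3 + 3/7 = 24/7
  3 + 7/24 = 79/24
  3 + 24/79 = 261/79

261/79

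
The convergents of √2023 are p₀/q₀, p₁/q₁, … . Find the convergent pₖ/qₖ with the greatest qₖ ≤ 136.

2024/45

√2023 = [44; 1, 43, 1, 88, …] (period length 4).
Convergents:
  p_0/q_0 = 44/1
  p_1/q_1 = 45/1
  p_2/q_2 = 1979/44
  p_3/q_3 = 2024/45
  p_4/q_4 = 180091/4004
q_3 = 45 ≤ 136 < 4004 = q_4, so the answer is 2024/45.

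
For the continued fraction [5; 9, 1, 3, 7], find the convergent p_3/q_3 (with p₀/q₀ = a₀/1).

Using pₖ = aₖpₖ₋₁ + pₖ₋₂, qₖ = aₖqₖ₋₁ + qₖ₋₂ (with p₋₁=1, p₋₂=0, q₋₁=0, q₋₂=1):
  k=0: a=5, p=5, q=1
  k=1: a=9, p=46, q=9
  k=2: a=1, p=51, q=10
  k=3: a=3, p=199, q=39

199/39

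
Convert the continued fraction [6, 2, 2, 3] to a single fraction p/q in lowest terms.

Fold from the inside: start with 3/1.
  2 + 1/3 = 7/3
  2 + 3/7 = 17/7
  6 + 7/17 = 109/17

109/17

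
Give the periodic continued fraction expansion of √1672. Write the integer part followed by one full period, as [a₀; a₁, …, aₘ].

[40; 1, 8, 10, 8, 1, 80]

a₀ = ⌊√1672⌋ = 40.
With m₀=0, d₀=1 and mₖ₊₁ = dₖaₖ − mₖ, dₖ₊₁ = (n − mₖ₊₁²)/dₖ, aₖ₊₁ = ⌊(a₀+mₖ₊₁)/dₖ₊₁⌋:
  k=1: m=40, d=72, a=1
  k=2: m=32, d=9, a=8
  k=3: m=40, d=8, a=10
  k=4: m=40, d=9, a=8
  k=5: m=32, d=72, a=1
  k=6: m=40, d=1, a=80
d=1 and a=2a₀=80 at k=6, so the next step gives (m, d) = (40, 72) again — its k=1 value — and the period has length 6.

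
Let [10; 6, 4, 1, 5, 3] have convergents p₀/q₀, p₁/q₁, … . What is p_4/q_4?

1829/180

Using pₖ = aₖpₖ₋₁ + pₖ₋₂, qₖ = aₖqₖ₋₁ + qₖ₋₂ (with p₋₁=1, p₋₂=0, q₋₁=0, q₋₂=1):
  k=0: a=10, p=10, q=1
  k=1: a=6, p=61, q=6
  k=2: a=4, p=254, q=25
  k=3: a=1, p=315, q=31
  k=4: a=5, p=1829, q=180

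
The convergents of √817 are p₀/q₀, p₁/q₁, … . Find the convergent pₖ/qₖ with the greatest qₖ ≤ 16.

343/12

√817 = [28; 1, 1, 2, 1, 1, 56, …] (period length 6).
Convergents:
  p_0/q_0 = 28/1
  p_1/q_1 = 29/1
  p_2/q_2 = 57/2
  p_3/q_3 = 143/5
  p_4/q_4 = 200/7
  p_5/q_5 = 343/12
  p_6/q_6 = 19408/679
q_5 = 12 ≤ 16 < 679 = q_6, so the answer is 343/12.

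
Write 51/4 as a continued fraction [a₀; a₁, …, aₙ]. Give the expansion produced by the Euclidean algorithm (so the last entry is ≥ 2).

51 = 12·4 + 3
4 = 1·3 + 1
3 = 3·1 + 0  (stop)
So 51/4 = [12; 1, 3].

[12; 1, 3]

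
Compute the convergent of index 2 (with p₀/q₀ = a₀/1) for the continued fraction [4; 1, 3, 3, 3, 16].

Using pₖ = aₖpₖ₋₁ + pₖ₋₂, qₖ = aₖqₖ₋₁ + qₖ₋₂ (with p₋₁=1, p₋₂=0, q₋₁=0, q₋₂=1):
  k=0: a=4, p=4, q=1
  k=1: a=1, p=5, q=1
  k=2: a=3, p=19, q=4

19/4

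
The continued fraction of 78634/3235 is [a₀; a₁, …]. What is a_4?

13

78634 = 24·3235 + 994   →  a_0 = 24
3235 = 3·994 + 253   →  a_1 = 3
994 = 3·253 + 235   →  a_2 = 3
253 = 1·235 + 18   →  a_3 = 1
235 = 13·18 + 1   →  a_4 = 13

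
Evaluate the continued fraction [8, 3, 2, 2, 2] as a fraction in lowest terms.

340/41

Fold from the inside: start with 2/1.
  2 + 1/2 = 5/2
  2 + 2/5 = 12/5
  3 + 5/12 = 41/12
  8 + 12/41 = 340/41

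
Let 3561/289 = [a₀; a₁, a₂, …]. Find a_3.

3

3561 = 12·289 + 93   →  a_0 = 12
289 = 3·93 + 10   →  a_1 = 3
93 = 9·10 + 3   →  a_2 = 9
10 = 3·3 + 1   →  a_3 = 3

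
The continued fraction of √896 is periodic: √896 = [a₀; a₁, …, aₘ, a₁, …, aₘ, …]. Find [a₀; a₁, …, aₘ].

[29; 1, 13, 1, 58]

a₀ = ⌊√896⌋ = 29.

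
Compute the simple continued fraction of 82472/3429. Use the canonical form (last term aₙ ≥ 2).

82472 = 24*3429 + 176
3429 = 19*176 + 85
176 = 2*85 + 6
85 = 14*6 + 1
6 = 6*1 + 0  (stop)
So 82472/3429 = [24; 19, 2, 14, 6].

[24; 19, 2, 14, 6]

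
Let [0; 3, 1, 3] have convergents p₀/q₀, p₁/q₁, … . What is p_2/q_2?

Using pₖ = aₖpₖ₋₁ + pₖ₋₂, qₖ = aₖqₖ₋₁ + qₖ₋₂ (with p₋₁=1, p₋₂=0, q₋₁=0, q₋₂=1):
  k=0: a=0, p=0, q=1
  k=1: a=3, p=1, q=3
  k=2: a=1, p=1, q=4

1/4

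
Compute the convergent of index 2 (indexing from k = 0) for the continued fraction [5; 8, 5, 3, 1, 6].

Using pₖ = aₖpₖ₋₁ + pₖ₋₂, qₖ = aₖqₖ₋₁ + qₖ₋₂ (with p₋₁=1, p₋₂=0, q₋₁=0, q₋₂=1):
  k=0: a=5, p=5, q=1
  k=1: a=8, p=41, q=8
  k=2: a=5, p=210, q=41

210/41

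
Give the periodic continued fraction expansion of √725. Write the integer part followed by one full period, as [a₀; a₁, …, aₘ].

[26; 1, 12, 2, 12, 1, 52]

a₀ = ⌊√725⌋ = 26.
With m₀=0, d₀=1 and mₖ₊₁ = dₖaₖ − mₖ, dₖ₊₁ = (n − mₖ₊₁²)/dₖ, aₖ₊₁ = ⌊(a₀+mₖ₊₁)/dₖ₊₁⌋:
  k=1: m=26, d=49, a=1
  k=2: m=23, d=4, a=12
  k=3: m=25, d=25, a=2
  k=4: m=25, d=4, a=12
  k=5: m=23, d=49, a=1
  k=6: m=26, d=1, a=52
d=1 and a=2a₀=52 at k=6, so the next step gives (m, d) = (26, 49) again — its k=1 value — and the period has length 6.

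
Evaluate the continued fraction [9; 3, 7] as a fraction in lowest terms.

205/22

Fold from the inside: start with 7/1.
  3 + 1/7 = 22/7
  9 + 7/22 = 205/22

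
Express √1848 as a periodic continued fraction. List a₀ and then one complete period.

a₀ = ⌊√1848⌋ = 42.
With m₀=0, d₀=1 and mₖ₊₁ = dₖaₖ − mₖ, dₖ₊₁ = (n − mₖ₊₁²)/dₖ, aₖ₊₁ = ⌊(a₀+mₖ₊₁)/dₖ₊₁⌋:
  k=1: m=42, d=84, a=1
  k=2: m=42, d=1, a=84
d=1 and a=2a₀=84 at k=2, so the next step gives (m, d) = (42, 84) again — its k=1 value — and the period has length 2.

[42; 1, 84]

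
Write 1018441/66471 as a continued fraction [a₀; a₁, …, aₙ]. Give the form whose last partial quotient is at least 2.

[15; 3, 9, 8, 9, 3, 10]

1018441 = 15·66471 + 21376
66471 = 3·21376 + 2343
21376 = 9·2343 + 289
2343 = 8·289 + 31
289 = 9·31 + 10
31 = 3·10 + 1
10 = 10·1 + 0  (stop)
So 1018441/66471 = [15; 3, 9, 8, 9, 3, 10].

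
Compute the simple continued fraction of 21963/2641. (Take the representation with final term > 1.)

[8; 3, 6, 7, 6, 3]

21963 = 8·2641 + 835
2641 = 3·835 + 136
835 = 6·136 + 19
136 = 7·19 + 3
19 = 6·3 + 1
3 = 3·1 + 0  (stop)
So 21963/2641 = [8; 3, 6, 7, 6, 3].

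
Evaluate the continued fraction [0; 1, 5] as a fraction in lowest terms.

5/6

Fold from the inside: start with 5/1.
  1 + 1/5 = 6/5
  0 + 5/6 = 5/6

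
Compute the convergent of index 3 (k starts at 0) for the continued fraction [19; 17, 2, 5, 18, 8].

Using pₖ = aₖpₖ₋₁ + pₖ₋₂, qₖ = aₖqₖ₋₁ + qₖ₋₂ (with p₋₁=1, p₋₂=0, q₋₁=0, q₋₂=1):
  k=0: a=19, p=19, q=1
  k=1: a=17, p=324, q=17
  k=2: a=2, p=667, q=35
  k=3: a=5, p=3659, q=192

3659/192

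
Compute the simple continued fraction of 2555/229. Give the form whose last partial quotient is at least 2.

2555 = 11×229 + 36
229 = 6×36 + 13
36 = 2×13 + 10
13 = 1×10 + 3
10 = 3×3 + 1
3 = 3×1 + 0  (stop)
So 2555/229 = [11; 6, 2, 1, 3, 3].

[11; 6, 2, 1, 3, 3]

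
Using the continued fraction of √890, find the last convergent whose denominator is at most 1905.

53371/1789

√890 = [29; 1, 4, 1, 58, …] (period length 4).
Convergents:
  p_0/q_0 = 29/1
  p_1/q_1 = 30/1
  p_2/q_2 = 149/5
  p_3/q_3 = 179/6
  p_4/q_4 = 10531/353
  p_5/q_5 = 10710/359
  p_6/q_6 = 53371/1789
  p_7/q_7 = 64081/2148
q_6 = 1789 ≤ 1905 < 2148 = q_7, so the answer is 53371/1789.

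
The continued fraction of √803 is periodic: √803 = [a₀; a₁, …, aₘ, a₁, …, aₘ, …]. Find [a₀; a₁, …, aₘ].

[28; 2, 1, 27, 1, 2, 56]

a₀ = ⌊√803⌋ = 28.
With m₀=0, d₀=1 and mₖ₊₁ = dₖaₖ − mₖ, dₖ₊₁ = (n − mₖ₊₁²)/dₖ, aₖ₊₁ = ⌊(a₀+mₖ₊₁)/dₖ₊₁⌋:
  k=1: m=28, d=19, a=2
  k=2: m=10, d=37, a=1
  k=3: m=27, d=2, a=27
  k=4: m=27, d=37, a=1
  k=5: m=10, d=19, a=2
  k=6: m=28, d=1, a=56
d=1 and a=2a₀=56 at k=6, so the next step gives (m, d) = (28, 19) again — its k=1 value — and the period has length 6.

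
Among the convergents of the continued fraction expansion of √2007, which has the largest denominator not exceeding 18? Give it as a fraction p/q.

224/5

√2007 = [44; 1, 3, 1, 88, …] (period length 4).
Convergents:
  p_0/q_0 = 44/1
  p_1/q_1 = 45/1
  p_2/q_2 = 179/4
  p_3/q_3 = 224/5
  p_4/q_4 = 19891/444
q_3 = 5 ≤ 18 < 444 = q_4, so the answer is 224/5.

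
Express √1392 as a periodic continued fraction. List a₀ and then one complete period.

a₀ = ⌊√1392⌋ = 37.
With m₀=0, d₀=1 and mₖ₊₁ = dₖaₖ − mₖ, dₖ₊₁ = (n − mₖ₊₁²)/dₖ, aₖ₊₁ = ⌊(a₀+mₖ₊₁)/dₖ₊₁⌋:
  k=1: m=37, d=23, a=3
  k=2: m=32, d=16, a=4
  k=3: m=32, d=23, a=3
  k=4: m=37, d=1, a=74
d=1 and a=2a₀=74 at k=4, so the next step gives (m, d) = (37, 23) again — its k=1 value — and the period has length 4.

[37; 3, 4, 3, 74]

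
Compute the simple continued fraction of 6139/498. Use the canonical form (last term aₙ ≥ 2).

[12; 3, 18, 9]

6139 = 12·498 + 163
498 = 3·163 + 9
163 = 18·9 + 1
9 = 9·1 + 0  (stop)
So 6139/498 = [12; 3, 18, 9].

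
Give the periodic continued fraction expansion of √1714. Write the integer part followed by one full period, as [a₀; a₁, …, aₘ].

a₀ = ⌊√1714⌋ = 41.
With m₀=0, d₀=1 and mₖ₊₁ = dₖaₖ − mₖ, dₖ₊₁ = (n − mₖ₊₁²)/dₖ, aₖ₊₁ = ⌊(a₀+mₖ₊₁)/dₖ₊₁⌋:
  k=1: m=41, d=33, a=2
  k=2: m=25, d=33, a=2
  k=3: m=41, d=1, a=82
d=1 and a=2a₀=82 at k=3, so the next step gives (m, d) = (41, 33) again — its k=1 value — and the period has length 3.

[41; 2, 2, 82]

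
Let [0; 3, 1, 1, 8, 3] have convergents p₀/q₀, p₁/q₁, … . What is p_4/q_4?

17/60

Using pₖ = aₖpₖ₋₁ + pₖ₋₂, qₖ = aₖqₖ₋₁ + qₖ₋₂ (with p₋₁=1, p₋₂=0, q₋₁=0, q₋₂=1):
  k=0: a=0, p=0, q=1
  k=1: a=3, p=1, q=3
  k=2: a=1, p=1, q=4
  k=3: a=1, p=2, q=7
  k=4: a=8, p=17, q=60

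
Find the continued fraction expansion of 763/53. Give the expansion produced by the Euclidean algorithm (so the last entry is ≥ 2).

763 = 14*53 + 21
53 = 2*21 + 11
21 = 1*11 + 10
11 = 1*10 + 1
10 = 10*1 + 0  (stop)
So 763/53 = [14; 2, 1, 1, 10].

[14; 2, 1, 1, 10]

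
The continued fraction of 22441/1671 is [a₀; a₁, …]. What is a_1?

22441 = 13·1671 + 718   →  a_0 = 13
1671 = 2·718 + 235   →  a_1 = 2

2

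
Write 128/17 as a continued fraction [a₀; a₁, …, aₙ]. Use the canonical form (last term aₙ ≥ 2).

128 = 7·17 + 9
17 = 1·9 + 8
9 = 1·8 + 1
8 = 8·1 + 0  (stop)
So 128/17 = [7; 1, 1, 8].

[7; 1, 1, 8]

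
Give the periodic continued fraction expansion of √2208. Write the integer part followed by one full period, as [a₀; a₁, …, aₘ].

[46; 1, 92]

a₀ = ⌊√2208⌋ = 46.
With m₀=0, d₀=1 and mₖ₊₁ = dₖaₖ − mₖ, dₖ₊₁ = (n − mₖ₊₁²)/dₖ, aₖ₊₁ = ⌊(a₀+mₖ₊₁)/dₖ₊₁⌋:
  k=1: m=46, d=92, a=1
  k=2: m=46, d=1, a=92
d=1 and a=2a₀=92 at k=2, so the next step gives (m, d) = (46, 92) again — its k=1 value — and the period has length 2.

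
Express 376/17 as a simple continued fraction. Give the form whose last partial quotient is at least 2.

[22; 8, 2]

376 = 22×17 + 2
17 = 8×2 + 1
2 = 2×1 + 0  (stop)
So 376/17 = [22; 8, 2].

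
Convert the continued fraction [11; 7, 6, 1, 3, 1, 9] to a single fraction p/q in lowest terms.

26513/2380

Using pₖ = aₖpₖ₋₁ + pₖ₋₂ and qₖ = aₖqₖ₋₁ + qₖ₋₂:
  k=0: a=11, p=11, q=1
  k=1: a=7, p=78, q=7
  k=2: a=6, p=479, q=43
  k=3: a=1, p=557, q=50
  k=4: a=3, p=2150, q=193
  k=5: a=1, p=2707, q=243
  k=6: a=9, p=26513, q=2380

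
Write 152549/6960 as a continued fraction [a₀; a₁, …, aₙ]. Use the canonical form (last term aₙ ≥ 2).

152549 = 21·6960 + 6389
6960 = 1·6389 + 571
6389 = 11·571 + 108
571 = 5·108 + 31
108 = 3·31 + 15
31 = 2·15 + 1
15 = 15·1 + 0  (stop)
So 152549/6960 = [21; 1, 11, 5, 3, 2, 15].

[21; 1, 11, 5, 3, 2, 15]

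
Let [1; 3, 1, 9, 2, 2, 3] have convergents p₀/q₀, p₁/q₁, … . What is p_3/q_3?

49/39

Using pₖ = aₖpₖ₋₁ + pₖ₋₂, qₖ = aₖqₖ₋₁ + qₖ₋₂ (with p₋₁=1, p₋₂=0, q₋₁=0, q₋₂=1):
  k=0: a=1, p=1, q=1
  k=1: a=3, p=4, q=3
  k=2: a=1, p=5, q=4
  k=3: a=9, p=49, q=39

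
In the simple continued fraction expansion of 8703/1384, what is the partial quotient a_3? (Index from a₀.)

8703 = 6·1384 + 399   →  a_0 = 6
1384 = 3·399 + 187   →  a_1 = 3
399 = 2·187 + 25   →  a_2 = 2
187 = 7·25 + 12   →  a_3 = 7

7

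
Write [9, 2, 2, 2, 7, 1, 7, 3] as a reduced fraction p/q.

Fold from the inside: start with 3/1.
  7 + 1/3 = 22/3
  1 + 3/22 = 25/22
  7 + 22/25 = 197/25
  2 + 25/197 = 419/197
  2 + 197/419 = 1035/419
  2 + 419/1035 = 2489/1035
  9 + 1035/2489 = 23436/2489

23436/2489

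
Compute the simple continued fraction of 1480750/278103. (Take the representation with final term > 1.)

[5; 3, 12, 5, 14, 6, 17]

1480750 = 5*278103 + 90235
278103 = 3*90235 + 7398
90235 = 12*7398 + 1459
7398 = 5*1459 + 103
1459 = 14*103 + 17
103 = 6*17 + 1
17 = 17*1 + 0  (stop)
So 1480750/278103 = [5; 3, 12, 5, 14, 6, 17].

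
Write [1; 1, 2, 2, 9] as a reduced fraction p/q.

Fold from the inside: start with 9/1.
  2 + 1/9 = 19/9
  2 + 9/19 = 47/19
  1 + 19/47 = 66/47
  1 + 47/66 = 113/66

113/66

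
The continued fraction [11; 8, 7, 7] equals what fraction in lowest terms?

Fold from the inside: start with 7/1.
  7 + 1/7 = 50/7
  8 + 7/50 = 407/50
  11 + 50/407 = 4527/407

4527/407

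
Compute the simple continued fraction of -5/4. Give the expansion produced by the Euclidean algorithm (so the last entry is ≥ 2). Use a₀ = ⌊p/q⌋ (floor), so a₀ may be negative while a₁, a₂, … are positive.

-5 = -2·4 + 3
4 = 1·3 + 1
3 = 3·1 + 0  (stop)
So -5/4 = [-2; 1, 3].

[-2; 1, 3]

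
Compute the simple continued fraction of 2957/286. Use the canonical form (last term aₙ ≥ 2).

[10; 2, 1, 18, 2, 2]

2957 = 10×286 + 97
286 = 2×97 + 92
97 = 1×92 + 5
92 = 18×5 + 2
5 = 2×2 + 1
2 = 2×1 + 0  (stop)
So 2957/286 = [10; 2, 1, 18, 2, 2].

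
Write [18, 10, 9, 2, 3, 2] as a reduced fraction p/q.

Using pₖ = aₖpₖ₋₁ + pₖ₋₂ and qₖ = aₖqₖ₋₁ + qₖ₋₂:
  k=0: a=18, p=18, q=1
  k=1: a=10, p=181, q=10
  k=2: a=9, p=1647, q=91
  k=3: a=2, p=3475, q=192
  k=4: a=3, p=12072, q=667
  k=5: a=2, p=27619, q=1526

27619/1526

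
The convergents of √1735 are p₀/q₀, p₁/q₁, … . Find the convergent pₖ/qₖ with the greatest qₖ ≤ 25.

√1735 = [41; 1, 1, 1, 7, 1, 1, 1, 82, …] (period length 8).
Convergents:
  p_0/q_0 = 41/1
  p_1/q_1 = 42/1
  p_2/q_2 = 83/2
  p_3/q_3 = 125/3
  p_4/q_4 = 958/23
  p_5/q_5 = 1083/26
q_4 = 23 ≤ 25 < 26 = q_5, so the answer is 958/23.

958/23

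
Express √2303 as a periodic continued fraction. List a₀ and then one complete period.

[47; 1, 94]

a₀ = ⌊√2303⌋ = 47.
With m₀=0, d₀=1 and mₖ₊₁ = dₖaₖ − mₖ, dₖ₊₁ = (n − mₖ₊₁²)/dₖ, aₖ₊₁ = ⌊(a₀+mₖ₊₁)/dₖ₊₁⌋:
  k=1: m=47, d=94, a=1
  k=2: m=47, d=1, a=94
d=1 and a=2a₀=94 at k=2, so the next step gives (m, d) = (47, 94) again — its k=1 value — and the period has length 2.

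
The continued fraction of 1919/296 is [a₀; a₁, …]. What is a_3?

1919 = 6·296 + 143   →  a_0 = 6
296 = 2·143 + 10   →  a_1 = 2
143 = 14·10 + 3   →  a_2 = 14
10 = 3·3 + 1   →  a_3 = 3

3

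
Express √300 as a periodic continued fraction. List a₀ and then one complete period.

a₀ = ⌊√300⌋ = 17.
With m₀=0, d₀=1 and mₖ₊₁ = dₖaₖ − mₖ, dₖ₊₁ = (n − mₖ₊₁²)/dₖ, aₖ₊₁ = ⌊(a₀+mₖ₊₁)/dₖ₊₁⌋:
  k=1: m=17, d=11, a=3
  k=2: m=16, d=4, a=8
  k=3: m=16, d=11, a=3
  k=4: m=17, d=1, a=34
d=1 and a=2a₀=34 at k=4, so the next step gives (m, d) = (17, 11) again — its k=1 value — and the period has length 4.

[17; 3, 8, 3, 34]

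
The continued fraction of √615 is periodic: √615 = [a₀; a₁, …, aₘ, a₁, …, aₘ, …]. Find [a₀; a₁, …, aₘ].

a₀ = ⌊√615⌋ = 24.
With m₀=0, d₀=1 and mₖ₊₁ = dₖaₖ − mₖ, dₖ₊₁ = (n − mₖ₊₁²)/dₖ, aₖ₊₁ = ⌊(a₀+mₖ₊₁)/dₖ₊₁⌋:
  k=1: m=24, d=39, a=1
  k=2: m=15, d=10, a=3
  k=3: m=15, d=39, a=1
  k=4: m=24, d=1, a=48
d=1 and a=2a₀=48 at k=4, so the next step gives (m, d) = (24, 39) again — its k=1 value — and the period has length 4.

[24; 1, 3, 1, 48]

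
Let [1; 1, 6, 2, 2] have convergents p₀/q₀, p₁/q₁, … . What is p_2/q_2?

Using pₖ = aₖpₖ₋₁ + pₖ₋₂, qₖ = aₖqₖ₋₁ + qₖ₋₂ (with p₋₁=1, p₋₂=0, q₋₁=0, q₋₂=1):
  k=0: a=1, p=1, q=1
  k=1: a=1, p=2, q=1
  k=2: a=6, p=13, q=7

13/7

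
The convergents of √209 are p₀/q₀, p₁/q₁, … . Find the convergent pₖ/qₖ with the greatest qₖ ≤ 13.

159/11

√209 = [14; 2, 5, 3, 2, 3, 5, 2, 28, …] (period length 8).
Convergents:
  p_0/q_0 = 14/1
  p_1/q_1 = 29/2
  p_2/q_2 = 159/11
  p_3/q_3 = 506/35
q_2 = 11 ≤ 13 < 35 = q_3, so the answer is 159/11.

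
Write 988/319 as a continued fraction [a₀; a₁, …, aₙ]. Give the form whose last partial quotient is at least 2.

988 = 3×319 + 31
319 = 10×31 + 9
31 = 3×9 + 4
9 = 2×4 + 1
4 = 4×1 + 0  (stop)
So 988/319 = [3; 10, 3, 2, 4].

[3; 10, 3, 2, 4]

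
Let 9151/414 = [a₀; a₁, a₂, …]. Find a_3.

9151 = 22·414 + 43   →  a_0 = 22
414 = 9·43 + 27   →  a_1 = 9
43 = 1·27 + 16   →  a_2 = 1
27 = 1·16 + 11   →  a_3 = 1

1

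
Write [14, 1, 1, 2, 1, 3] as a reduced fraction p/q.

Using pₖ = aₖpₖ₋₁ + pₖ₋₂ and qₖ = aₖqₖ₋₁ + qₖ₋₂:
  k=0: a=14, p=14, q=1
  k=1: a=1, p=15, q=1
  k=2: a=1, p=29, q=2
  k=3: a=2, p=73, q=5
  k=4: a=1, p=102, q=7
  k=5: a=3, p=379, q=26

379/26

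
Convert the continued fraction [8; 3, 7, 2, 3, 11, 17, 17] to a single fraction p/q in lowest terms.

Fold from the inside: start with 17/1.
  17 + 1/17 = 290/17
  11 + 17/290 = 3207/290
  3 + 290/3207 = 9911/3207
  2 + 3207/9911 = 23029/9911
  7 + 9911/23029 = 171114/23029
  3 + 23029/171114 = 536371/171114
  8 + 171114/536371 = 4462082/536371

4462082/536371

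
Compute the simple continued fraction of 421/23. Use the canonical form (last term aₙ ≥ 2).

421 = 18×23 + 7
23 = 3×7 + 2
7 = 3×2 + 1
2 = 2×1 + 0  (stop)
So 421/23 = [18; 3, 3, 2].

[18; 3, 3, 2]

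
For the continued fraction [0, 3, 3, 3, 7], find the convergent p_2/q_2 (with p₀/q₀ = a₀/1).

3/10

Using pₖ = aₖpₖ₋₁ + pₖ₋₂, qₖ = aₖqₖ₋₁ + qₖ₋₂ (with p₋₁=1, p₋₂=0, q₋₁=0, q₋₂=1):
  k=0: a=0, p=0, q=1
  k=1: a=3, p=1, q=3
  k=2: a=3, p=3, q=10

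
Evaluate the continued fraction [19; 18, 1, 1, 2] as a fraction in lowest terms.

Fold from the inside: start with 2/1.
  1 + 1/2 = 3/2
  1 + 2/3 = 5/3
  18 + 3/5 = 93/5
  19 + 5/93 = 1772/93

1772/93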